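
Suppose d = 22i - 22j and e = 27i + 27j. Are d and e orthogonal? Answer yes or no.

d · e = 22·27 + (-22)·27 = 594 - 594 = 0
Zero, so the vectors are orthogonal.

yes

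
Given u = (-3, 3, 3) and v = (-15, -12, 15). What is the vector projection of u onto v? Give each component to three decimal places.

u · v = (-3)·(-15) + 3·(-12) + 3·15 = 45 - 36 + 45 = 54
|v|² = 225 + 144 + 225 = 594
proj_v u = (54/594) · (-15, -12, 15) ≈ (-1.364, -1.091, 1.364)

(-1.364, -1.091, 1.364)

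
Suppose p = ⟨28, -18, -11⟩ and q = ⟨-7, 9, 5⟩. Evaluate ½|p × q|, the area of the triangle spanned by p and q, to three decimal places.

70.580

i: (-18)·5 - (-11)·9 = -90 - (-99) = 9
j: (-11)·(-7) - 28·5 = 77 - 140 = -63
k: 28·9 - (-18)·(-7) = 252 - 126 = 126
p × q = (9, -63, 126)
|p × q| = √(9² + (-63)² + 126²) = √19926 ≈ 141.1595
area = ½ · 141.1595 ≈ 70.580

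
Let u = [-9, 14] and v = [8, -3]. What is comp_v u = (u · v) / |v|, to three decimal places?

-13.343

u · v = (-9)·8 + 14·(-3) = -72 - 42 = -114
|v| = √(64 + 9) = √73 ≈ 8.5440
comp_v u = -114 / √73 ≈ -13.343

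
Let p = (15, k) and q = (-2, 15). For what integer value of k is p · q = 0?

2

p · q = 15·(-2) + k·15 = -30 + 15k
Set equal to 0: 15k = 30, so k = 2.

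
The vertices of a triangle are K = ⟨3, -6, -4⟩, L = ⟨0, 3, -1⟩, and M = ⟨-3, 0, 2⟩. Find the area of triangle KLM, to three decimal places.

25.456

KL = (-3, 9, 3),  KM = (-6, 6, 6)
i: 9·6 - 3·6 = 54 - 18 = 36
j: 3·(-6) - (-3)·6 = -18 - (-18) = 0
k: (-3)·6 - 9·(-6) = -18 - (-54) = 36
KL × KM = (36, 0, 36)
|KL × KM| = √2592 ≈ 50.9117
area = ½ · 50.9117 ≈ 25.456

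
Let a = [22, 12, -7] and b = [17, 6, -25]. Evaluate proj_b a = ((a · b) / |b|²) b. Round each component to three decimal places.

(11.113, 3.922, -16.342)

a · b = 22·17 + 12·6 + (-7)·(-25) = 374 + 72 + 175 = 621
|b|² = 289 + 36 + 625 = 950
proj_b a = (621/950) · (17, 6, -25) ≈ (11.113, 3.922, -16.342)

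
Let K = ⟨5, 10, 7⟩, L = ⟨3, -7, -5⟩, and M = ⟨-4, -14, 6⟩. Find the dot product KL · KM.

KL = L − K = (-2, -17, -12)
KM = M − K = (-9, -24, -1)
KL · KM = (-2)·(-9) + (-17)·(-24) + (-12)·(-1) = 18 + 408 + 12 = 438

438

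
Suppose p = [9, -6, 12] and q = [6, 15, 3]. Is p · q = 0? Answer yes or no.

yes

p · q = 9·6 + (-6)·15 + 12·3 = 54 - 90 + 36 = 0
Zero, so the vectors are orthogonal.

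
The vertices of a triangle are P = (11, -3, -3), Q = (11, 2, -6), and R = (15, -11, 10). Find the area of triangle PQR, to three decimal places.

PQ = (0, 5, -3),  PR = (4, -8, 13)
i: 5·13 - (-3)·(-8) = 65 - 24 = 41
j: (-3)·4 - 0·13 = -12 - 0 = -12
k: 0·(-8) - 5·4 = 0 - 20 = -20
PQ × PR = (41, -12, -20)
|PQ × PR| = √2225 ≈ 47.1699
area = ½ · 47.1699 ≈ 23.585

23.585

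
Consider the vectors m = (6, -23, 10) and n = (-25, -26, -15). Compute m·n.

m · n = 6·(-25) + (-23)·(-26) + 10·(-15) = -150 + 598 - 150 = 298

298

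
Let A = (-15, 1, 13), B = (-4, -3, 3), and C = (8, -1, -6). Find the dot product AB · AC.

AB = B − A = (11, -4, -10)
AC = C − A = (23, -2, -19)
AB · AC = 11·23 + (-4)·(-2) + (-10)·(-19) = 253 + 8 + 190 = 451

451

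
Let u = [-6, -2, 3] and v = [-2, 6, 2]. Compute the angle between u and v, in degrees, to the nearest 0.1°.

82.6

u · v = (-6)·(-2) + (-2)·6 + 3·2 = 12 - 12 + 6 = 6
|u|² = 36 + 4 + 9 = 49,  |u| = √49 ≈ 7.000000
|v|² = 4 + 36 + 4 = 44,  |v| = √44 ≈ 6.633250
cos θ = 6 / (7.000000 · 6.633250) ≈ 0.12922
θ = arccos(0.12922) ≈ 82.6°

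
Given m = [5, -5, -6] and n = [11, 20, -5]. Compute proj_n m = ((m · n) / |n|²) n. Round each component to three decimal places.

(-0.302, -0.549, 0.137)

m · n = 5·11 + (-5)·20 + (-6)·(-5) = 55 - 100 + 30 = -15
|n|² = 121 + 400 + 25 = 546
proj_n m = (-15/546) · (11, 20, -5) ≈ (-0.302, -0.549, 0.137)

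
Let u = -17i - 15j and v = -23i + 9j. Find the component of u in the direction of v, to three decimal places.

u · v = (-17)·(-23) + (-15)·9 = 391 - 135 = 256
|v| = √(529 + 81) = √610 ≈ 24.6982
comp_v u = 256 / √610 ≈ 10.365

10.365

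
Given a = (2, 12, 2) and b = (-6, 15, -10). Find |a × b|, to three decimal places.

181.571

i: 12·(-10) - 2·15 = -120 - 30 = -150
j: 2·(-6) - 2·(-10) = -12 - (-20) = 8
k: 2·15 - 12·(-6) = 30 - (-72) = 102
a × b = (-150, 8, 102)
|a × b| = √((-150)² + 8² + 102²) = √32968 ≈ 181.5709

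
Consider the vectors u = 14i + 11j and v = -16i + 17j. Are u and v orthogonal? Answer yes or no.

u · v = 14·(-16) + 11·17 = -224 + 187 = -37
Nonzero, so the vectors are not orthogonal.

no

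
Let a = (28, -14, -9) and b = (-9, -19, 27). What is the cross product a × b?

(-549, -675, -658)

i: (-14)·27 - (-9)·(-19) = -378 - 171 = -549
j: (-9)·(-9) - 28·27 = 81 - 756 = -675
k: 28·(-19) - (-14)·(-9) = -532 - 126 = -658
a × b = (-549, -675, -658)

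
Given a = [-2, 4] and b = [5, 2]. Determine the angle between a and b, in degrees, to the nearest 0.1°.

a · b = (-2)·5 + 4·2 = -10 + 8 = -2
|a|² = 4 + 16 = 20,  |a| = √20 ≈ 4.472136
|b|² = 25 + 4 = 29,  |b| = √29 ≈ 5.385165
cos θ = -2 / (4.472136 · 5.385165) ≈ -0.08305
θ = arccos(-0.08305) ≈ 94.8°

94.8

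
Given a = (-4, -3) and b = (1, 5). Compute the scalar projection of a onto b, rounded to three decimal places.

a · b = (-4)·1 + (-3)·5 = -4 - 15 = -19
|b| = √(1 + 25) = √26 ≈ 5.0990
comp_b a = -19 / √26 ≈ -3.726

-3.726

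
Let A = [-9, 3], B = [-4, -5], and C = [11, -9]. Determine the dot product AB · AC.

AB = B − A = (5, -8)
AC = C − A = (20, -12)
AB · AC = 5·20 + (-8)·(-12) = 100 + 96 = 196

196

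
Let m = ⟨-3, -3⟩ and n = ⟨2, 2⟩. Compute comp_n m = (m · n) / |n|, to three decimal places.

m · n = (-3)·2 + (-3)·2 = -6 - 6 = -12
|n| = √(4 + 4) = √8 ≈ 2.8284
comp_n m = -12 / √8 ≈ -4.243

-4.243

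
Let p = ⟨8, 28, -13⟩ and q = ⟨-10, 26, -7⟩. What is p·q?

739

p · q = 8·(-10) + 28·26 + (-13)·(-7) = -80 + 728 + 91 = 739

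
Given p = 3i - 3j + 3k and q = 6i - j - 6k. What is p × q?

i: (-3)·(-6) - 3·(-1) = 18 - (-3) = 21
j: 3·6 - 3·(-6) = 18 - (-18) = 36
k: 3·(-1) - (-3)·6 = -3 - (-18) = 15
p × q = (21, 36, 15)

(21, 36, 15)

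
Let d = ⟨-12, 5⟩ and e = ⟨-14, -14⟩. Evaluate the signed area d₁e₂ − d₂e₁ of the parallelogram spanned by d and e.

238

(-12)·(-14) - 5·(-14) = 168 - (-70) = 238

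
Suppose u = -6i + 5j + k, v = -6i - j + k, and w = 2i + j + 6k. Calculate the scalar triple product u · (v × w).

v × w:
i: (-1)·6 - 1·1 = -6 - 1 = -7
j: 1·2 - (-6)·6 = 2 - (-36) = 38
k: (-6)·1 - (-1)·2 = -6 - (-2) = -4
v × w = (-7, 38, -4)
u · (v × w) = (-6)·(-7) + 5·38 + 1·(-4) = 42 + 190 - 4 = 228

228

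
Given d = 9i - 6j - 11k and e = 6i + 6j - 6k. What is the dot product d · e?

d · e = 9·6 + (-6)·6 + (-11)·(-6) = 54 - 36 + 66 = 84

84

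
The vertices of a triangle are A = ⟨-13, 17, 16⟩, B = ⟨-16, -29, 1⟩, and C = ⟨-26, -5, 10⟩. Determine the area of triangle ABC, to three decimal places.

AB = (-3, -46, -15),  AC = (-13, -22, -6)
i: (-46)·(-6) - (-15)·(-22) = 276 - 330 = -54
j: (-15)·(-13) - (-3)·(-6) = 195 - 18 = 177
k: (-3)·(-22) - (-46)·(-13) = 66 - 598 = -532
AB × AC = (-54, 177, -532)
|AB × AC| = √317269 ≈ 563.2664
area = ½ · 563.2664 ≈ 281.633

281.633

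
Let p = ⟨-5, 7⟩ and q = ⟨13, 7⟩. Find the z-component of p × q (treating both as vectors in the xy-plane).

(-5)·7 - 7·13 = -35 - 91 = -126

-126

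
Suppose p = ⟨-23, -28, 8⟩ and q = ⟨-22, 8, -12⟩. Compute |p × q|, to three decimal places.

958.273

i: (-28)·(-12) - 8·8 = 336 - 64 = 272
j: 8·(-22) - (-23)·(-12) = -176 - 276 = -452
k: (-23)·8 - (-28)·(-22) = -184 - 616 = -800
p × q = (272, -452, -800)
|p × q| = √(272² + (-452)² + (-800)²) = √918288 ≈ 958.2734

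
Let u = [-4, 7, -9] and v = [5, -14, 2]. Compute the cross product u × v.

(-112, -37, 21)

i: 7·2 - (-9)·(-14) = 14 - 126 = -112
j: (-9)·5 - (-4)·2 = -45 - (-8) = -37
k: (-4)·(-14) - 7·5 = 56 - 35 = 21
u × v = (-112, -37, 21)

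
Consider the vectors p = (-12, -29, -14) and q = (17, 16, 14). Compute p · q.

-864

p · q = (-12)·17 + (-29)·16 + (-14)·14 = -204 - 464 - 196 = -864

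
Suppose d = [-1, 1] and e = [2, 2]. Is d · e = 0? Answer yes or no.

yes

d · e = (-1)·2 + 1·2 = -2 + 2 = 0
Zero, so the vectors are orthogonal.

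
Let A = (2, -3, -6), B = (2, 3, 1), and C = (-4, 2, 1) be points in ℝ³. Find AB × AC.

AB = (0, 6, 7)
AC = (-6, 5, 7)
i: 6·7 - 7·5 = 42 - 35 = 7
j: 7·(-6) - 0·7 = -42 - 0 = -42
k: 0·5 - 6·(-6) = 0 - (-36) = 36
AB × AC = (7, -42, 36)

(7, -42, 36)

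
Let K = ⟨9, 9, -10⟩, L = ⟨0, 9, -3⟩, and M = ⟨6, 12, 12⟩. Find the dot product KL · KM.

181

KL = L − K = (-9, 0, 7)
KM = M − K = (-3, 3, 22)
KL · KM = (-9)·(-3) + 0·3 + 7·22 = 27 + 0 + 154 = 181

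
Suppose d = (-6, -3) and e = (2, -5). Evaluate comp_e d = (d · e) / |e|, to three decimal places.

d · e = (-6)·2 + (-3)·(-5) = -12 + 15 = 3
|e| = √(4 + 25) = √29 ≈ 5.3852
comp_e d = 3 / √29 ≈ 0.557

0.557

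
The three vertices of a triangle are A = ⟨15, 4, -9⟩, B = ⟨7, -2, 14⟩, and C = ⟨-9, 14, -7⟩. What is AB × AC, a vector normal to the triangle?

(-242, -536, -224)

AB = (-8, -6, 23)
AC = (-24, 10, 2)
i: (-6)·2 - 23·10 = -12 - 230 = -242
j: 23·(-24) - (-8)·2 = -552 - (-16) = -536
k: (-8)·10 - (-6)·(-24) = -80 - 144 = -224
AB × AC = (-242, -536, -224)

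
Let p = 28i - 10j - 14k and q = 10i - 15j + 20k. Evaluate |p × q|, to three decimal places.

872.067

i: (-10)·20 - (-14)·(-15) = -200 - 210 = -410
j: (-14)·10 - 28·20 = -140 - 560 = -700
k: 28·(-15) - (-10)·10 = -420 - (-100) = -320
p × q = (-410, -700, -320)
|p × q| = √((-410)² + (-700)² + (-320)²) = √760500 ≈ 872.0665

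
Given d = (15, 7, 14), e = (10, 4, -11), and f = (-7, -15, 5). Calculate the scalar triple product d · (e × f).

-3694

e × f:
i: 4·5 - (-11)·(-15) = 20 - 165 = -145
j: (-11)·(-7) - 10·5 = 77 - 50 = 27
k: 10·(-15) - 4·(-7) = -150 - (-28) = -122
e × f = (-145, 27, -122)
d · (e × f) = 15·(-145) + 7·27 + 14·(-122) = -2175 + 189 - 1708 = -3694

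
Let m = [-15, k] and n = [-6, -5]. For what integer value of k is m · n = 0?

m · n = (-15)·(-6) + k·(-5) = 90 - 5k
Set equal to 0: -5k = -90, so k = 18.

18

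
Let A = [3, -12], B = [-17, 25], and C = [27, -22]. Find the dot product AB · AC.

-850

AB = B − A = (-20, 37)
AC = C − A = (24, -10)
AB · AC = (-20)·24 + 37·(-10) = -480 - 370 = -850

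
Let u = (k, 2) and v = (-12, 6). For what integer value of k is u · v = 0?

1

u · v = k·(-12) + 2·6 = 12 - 12k
Set equal to 0: -12k = -12, so k = 1.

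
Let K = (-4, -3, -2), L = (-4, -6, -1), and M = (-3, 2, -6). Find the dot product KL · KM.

-19

KL = L − K = (0, -3, 1)
KM = M − K = (1, 5, -4)
KL · KM = 0·1 + (-3)·5 + 1·(-4) = 0 - 15 - 4 = -19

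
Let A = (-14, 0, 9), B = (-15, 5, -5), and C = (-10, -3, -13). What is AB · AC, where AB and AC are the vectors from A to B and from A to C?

289

AB = B − A = (-1, 5, -14)
AC = C − A = (4, -3, -22)
AB · AC = (-1)·4 + 5·(-3) + (-14)·(-22) = -4 - 15 + 308 = 289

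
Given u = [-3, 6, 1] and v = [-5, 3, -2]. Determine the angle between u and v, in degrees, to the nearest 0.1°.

42.1

u · v = (-3)·(-5) + 6·3 + 1·(-2) = 15 + 18 - 2 = 31
|u|² = 9 + 36 + 1 = 46,  |u| = √46 ≈ 6.782330
|v|² = 25 + 9 + 4 = 38,  |v| = √38 ≈ 6.164414
cos θ = 31 / (6.782330 · 6.164414) ≈ 0.74147
θ = arccos(0.74147) ≈ 42.1°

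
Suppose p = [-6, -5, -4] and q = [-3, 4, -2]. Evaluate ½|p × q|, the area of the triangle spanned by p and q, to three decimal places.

23.436

i: (-5)·(-2) - (-4)·4 = 10 - (-16) = 26
j: (-4)·(-3) - (-6)·(-2) = 12 - 12 = 0
k: (-6)·4 - (-5)·(-3) = -24 - 15 = -39
p × q = (26, 0, -39)
|p × q| = √(26² + 0² + (-39)²) = √2197 ≈ 46.8722
area = ½ · 46.8722 ≈ 23.436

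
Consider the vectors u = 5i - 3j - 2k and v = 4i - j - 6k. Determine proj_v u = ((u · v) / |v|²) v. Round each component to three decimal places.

(2.642, -0.660, -3.962)

u · v = 5·4 + (-3)·(-1) + (-2)·(-6) = 20 + 3 + 12 = 35
|v|² = 16 + 1 + 36 = 53
proj_v u = (35/53) · (4, -1, -6) ≈ (2.642, -0.660, -3.962)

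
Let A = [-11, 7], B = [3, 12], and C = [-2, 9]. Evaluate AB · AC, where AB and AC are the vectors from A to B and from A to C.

136

AB = B − A = (14, 5)
AC = C − A = (9, 2)
AB · AC = 14·9 + 5·2 = 126 + 10 = 136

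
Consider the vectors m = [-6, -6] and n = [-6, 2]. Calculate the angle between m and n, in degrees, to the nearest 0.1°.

m · n = (-6)·(-6) + (-6)·2 = 36 - 12 = 24
|m|² = 36 + 36 = 72,  |m| = √72 ≈ 8.485281
|n|² = 36 + 4 = 40,  |n| = √40 ≈ 6.324555
cos θ = 24 / (8.485281 · 6.324555) ≈ 0.44721
θ = arccos(0.44721) ≈ 63.4°

63.4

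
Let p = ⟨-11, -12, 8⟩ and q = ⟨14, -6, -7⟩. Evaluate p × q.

(132, 35, 234)

i: (-12)·(-7) - 8·(-6) = 84 - (-48) = 132
j: 8·14 - (-11)·(-7) = 112 - 77 = 35
k: (-11)·(-6) - (-12)·14 = 66 - (-168) = 234
p × q = (132, 35, 234)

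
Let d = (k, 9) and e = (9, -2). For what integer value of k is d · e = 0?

2

d · e = k·9 + 9·(-2) = -18 + 9k
Set equal to 0: 9k = 18, so k = 2.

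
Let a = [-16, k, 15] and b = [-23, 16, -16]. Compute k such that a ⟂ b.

-8

a · b = (-16)·(-23) + k·16 + 15·(-16) = 128 + 16k
Set equal to 0: 16k = -128, so k = -8.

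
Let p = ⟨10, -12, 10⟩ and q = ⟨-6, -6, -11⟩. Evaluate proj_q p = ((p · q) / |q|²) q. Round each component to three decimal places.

p · q = 10·(-6) + (-12)·(-6) + 10·(-11) = -60 + 72 - 110 = -98
|q|² = 36 + 36 + 121 = 193
proj_q p = (-98/193) · (-6, -6, -11) ≈ (3.047, 3.047, 5.585)

(3.047, 3.047, 5.585)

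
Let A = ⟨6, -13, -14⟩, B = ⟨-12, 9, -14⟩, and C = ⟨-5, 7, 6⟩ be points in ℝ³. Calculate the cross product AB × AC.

AB = (-18, 22, 0)
AC = (-11, 20, 20)
i: 22·20 - 0·20 = 440 - 0 = 440
j: 0·(-11) - (-18)·20 = 0 - (-360) = 360
k: (-18)·20 - 22·(-11) = -360 - (-242) = -118
AB × AC = (440, 360, -118)

(440, 360, -118)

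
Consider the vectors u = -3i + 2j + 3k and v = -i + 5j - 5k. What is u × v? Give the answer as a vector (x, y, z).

i: 2·(-5) - 3·5 = -10 - 15 = -25
j: 3·(-1) - (-3)·(-5) = -3 - 15 = -18
k: (-3)·5 - 2·(-1) = -15 - (-2) = -13
u × v = (-25, -18, -13)

(-25, -18, -13)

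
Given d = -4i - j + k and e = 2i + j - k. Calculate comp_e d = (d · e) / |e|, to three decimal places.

d · e = (-4)·2 + (-1)·1 + 1·(-1) = -8 - 1 - 1 = -10
|e| = √(4 + 1 + 1) = √6 ≈ 2.4495
comp_e d = -10 / √6 ≈ -4.082

-4.082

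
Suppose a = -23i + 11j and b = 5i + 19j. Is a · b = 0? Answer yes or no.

no

a · b = (-23)·5 + 11·19 = -115 + 209 = 94
Nonzero, so the vectors are not orthogonal.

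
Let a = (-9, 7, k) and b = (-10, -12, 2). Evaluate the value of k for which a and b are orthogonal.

-3

a · b = (-9)·(-10) + 7·(-12) + k·2 = 6 + 2k
Set equal to 0: 2k = -6, so k = -3.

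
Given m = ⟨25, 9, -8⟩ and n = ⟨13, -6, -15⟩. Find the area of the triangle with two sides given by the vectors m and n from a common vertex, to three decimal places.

i: 9·(-15) - (-8)·(-6) = -135 - 48 = -183
j: (-8)·13 - 25·(-15) = -104 - (-375) = 271
k: 25·(-6) - 9·13 = -150 - 117 = -267
m × n = (-183, 271, -267)
|m × n| = √((-183)² + 271² + (-267)²) = √178219 ≈ 422.1599
area = ½ · 422.1599 ≈ 211.080

211.080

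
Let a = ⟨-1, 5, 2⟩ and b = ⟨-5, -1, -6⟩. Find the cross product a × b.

i: 5·(-6) - 2·(-1) = -30 - (-2) = -28
j: 2·(-5) - (-1)·(-6) = -10 - 6 = -16
k: (-1)·(-1) - 5·(-5) = 1 - (-25) = 26
a × b = (-28, -16, 26)

(-28, -16, 26)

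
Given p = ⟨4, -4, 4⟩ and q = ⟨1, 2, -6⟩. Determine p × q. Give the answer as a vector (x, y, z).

(16, 28, 12)

i: (-4)·(-6) - 4·2 = 24 - 8 = 16
j: 4·1 - 4·(-6) = 4 - (-24) = 28
k: 4·2 - (-4)·1 = 8 - (-4) = 12
p × q = (16, 28, 12)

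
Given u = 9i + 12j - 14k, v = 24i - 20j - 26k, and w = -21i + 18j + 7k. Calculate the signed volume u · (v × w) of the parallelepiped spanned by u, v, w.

7320

v × w:
i: (-20)·7 - (-26)·18 = -140 - (-468) = 328
j: (-26)·(-21) - 24·7 = 546 - 168 = 378
k: 24·18 - (-20)·(-21) = 432 - 420 = 12
v × w = (328, 378, 12)
u · (v × w) = 9·328 + 12·378 + (-14)·12 = 2952 + 4536 - 168 = 7320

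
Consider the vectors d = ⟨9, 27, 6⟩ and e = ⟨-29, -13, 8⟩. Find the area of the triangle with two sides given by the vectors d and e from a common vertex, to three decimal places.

i: 27·8 - 6·(-13) = 216 - (-78) = 294
j: 6·(-29) - 9·8 = -174 - 72 = -246
k: 9·(-13) - 27·(-29) = -117 - (-783) = 666
d × e = (294, -246, 666)
|d × e| = √(294² + (-246)² + 666²) = √590508 ≈ 768.4452
area = ½ · 768.4452 ≈ 384.223

384.223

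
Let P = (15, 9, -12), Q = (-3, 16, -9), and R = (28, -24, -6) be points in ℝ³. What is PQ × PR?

(141, 147, 503)

PQ = (-18, 7, 3)
PR = (13, -33, 6)
i: 7·6 - 3·(-33) = 42 - (-99) = 141
j: 3·13 - (-18)·6 = 39 - (-108) = 147
k: (-18)·(-33) - 7·13 = 594 - 91 = 503
PQ × PR = (141, 147, 503)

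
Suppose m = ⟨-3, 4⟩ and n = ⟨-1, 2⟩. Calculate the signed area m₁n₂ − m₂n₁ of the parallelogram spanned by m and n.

(-3)·2 - 4·(-1) = -6 - (-4) = -2

-2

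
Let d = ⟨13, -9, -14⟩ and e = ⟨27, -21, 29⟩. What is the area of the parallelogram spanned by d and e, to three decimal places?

937.523

i: (-9)·29 - (-14)·(-21) = -261 - 294 = -555
j: (-14)·27 - 13·29 = -378 - 377 = -755
k: 13·(-21) - (-9)·27 = -273 - (-243) = -30
d × e = (-555, -755, -30)
|d × e| = √((-555)² + (-755)² + (-30)²) = √878950 ≈ 937.5233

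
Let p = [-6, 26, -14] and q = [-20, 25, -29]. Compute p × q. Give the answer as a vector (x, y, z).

i: 26·(-29) - (-14)·25 = -754 - (-350) = -404
j: (-14)·(-20) - (-6)·(-29) = 280 - 174 = 106
k: (-6)·25 - 26·(-20) = -150 - (-520) = 370
p × q = (-404, 106, 370)

(-404, 106, 370)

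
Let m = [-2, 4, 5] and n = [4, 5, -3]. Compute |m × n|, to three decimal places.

47.339

i: 4·(-3) - 5·5 = -12 - 25 = -37
j: 5·4 - (-2)·(-3) = 20 - 6 = 14
k: (-2)·5 - 4·4 = -10 - 16 = -26
m × n = (-37, 14, -26)
|m × n| = √((-37)² + 14² + (-26)²) = √2241 ≈ 47.3392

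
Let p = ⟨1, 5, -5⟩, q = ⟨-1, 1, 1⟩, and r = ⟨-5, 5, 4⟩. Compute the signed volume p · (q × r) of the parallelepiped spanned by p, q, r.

-6

q × r:
i: 1·4 - 1·5 = 4 - 5 = -1
j: 1·(-5) - (-1)·4 = -5 - (-4) = -1
k: (-1)·5 - 1·(-5) = -5 - (-5) = 0
q × r = (-1, -1, 0)
p · (q × r) = 1·(-1) + 5·(-1) + (-5)·0 = -1 - 5 + 0 = -6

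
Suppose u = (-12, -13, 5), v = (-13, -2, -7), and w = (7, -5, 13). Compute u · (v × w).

v × w:
i: (-2)·13 - (-7)·(-5) = -26 - 35 = -61
j: (-7)·7 - (-13)·13 = -49 - (-169) = 120
k: (-13)·(-5) - (-2)·7 = 65 - (-14) = 79
v × w = (-61, 120, 79)
u · (v × w) = (-12)·(-61) + (-13)·120 + 5·79 = 732 - 1560 + 395 = -433

-433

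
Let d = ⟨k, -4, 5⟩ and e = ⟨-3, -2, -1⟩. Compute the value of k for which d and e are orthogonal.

1

d · e = k·(-3) + (-4)·(-2) + 5·(-1) = 3 - 3k
Set equal to 0: -3k = -3, so k = 1.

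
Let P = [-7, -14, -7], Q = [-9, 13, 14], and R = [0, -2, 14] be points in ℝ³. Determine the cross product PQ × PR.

(315, 189, -213)

PQ = (-2, 27, 21)
PR = (7, 12, 21)
i: 27·21 - 21·12 = 567 - 252 = 315
j: 21·7 - (-2)·21 = 147 - (-42) = 189
k: (-2)·12 - 27·7 = -24 - 189 = -213
PQ × PR = (315, 189, -213)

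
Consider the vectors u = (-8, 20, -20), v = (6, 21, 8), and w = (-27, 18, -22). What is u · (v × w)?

-10332

v × w:
i: 21·(-22) - 8·18 = -462 - 144 = -606
j: 8·(-27) - 6·(-22) = -216 - (-132) = -84
k: 6·18 - 21·(-27) = 108 - (-567) = 675
v × w = (-606, -84, 675)
u · (v × w) = (-8)·(-606) + 20·(-84) + (-20)·675 = 4848 - 1680 - 13500 = -10332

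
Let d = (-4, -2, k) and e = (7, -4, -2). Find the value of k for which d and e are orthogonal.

d · e = (-4)·7 + (-2)·(-4) + k·(-2) = -20 - 2k
Set equal to 0: -2k = 20, so k = -10.

-10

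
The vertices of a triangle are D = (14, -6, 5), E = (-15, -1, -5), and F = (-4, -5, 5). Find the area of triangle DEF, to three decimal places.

95.159

DE = (-29, 5, -10),  DF = (-18, 1, 0)
i: 5·0 - (-10)·1 = 0 - (-10) = 10
j: (-10)·(-18) - (-29)·0 = 180 - 0 = 180
k: (-29)·1 - 5·(-18) = -29 - (-90) = 61
DE × DF = (10, 180, 61)
|DE × DF| = √36221 ≈ 190.3182
area = ½ · 190.3182 ≈ 95.159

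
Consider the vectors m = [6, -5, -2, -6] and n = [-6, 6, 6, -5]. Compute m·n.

-48

m · n = 6·(-6) + (-5)·6 + (-2)·6 + (-6)·(-5) = -36 - 30 - 12 + 30 = -48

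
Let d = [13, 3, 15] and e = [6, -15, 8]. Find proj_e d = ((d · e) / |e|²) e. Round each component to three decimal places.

d · e = 13·6 + 3·(-15) + 15·8 = 78 - 45 + 120 = 153
|e|² = 36 + 225 + 64 = 325
proj_e d = (153/325) · (6, -15, 8) ≈ (2.825, -7.062, 3.766)

(2.825, -7.062, 3.766)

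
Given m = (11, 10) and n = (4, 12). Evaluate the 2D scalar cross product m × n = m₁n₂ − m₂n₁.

92

11·12 - 10·4 = 132 - 40 = 92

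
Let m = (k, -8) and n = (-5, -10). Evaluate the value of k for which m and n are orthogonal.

m · n = k·(-5) + (-8)·(-10) = 80 - 5k
Set equal to 0: -5k = -80, so k = 16.

16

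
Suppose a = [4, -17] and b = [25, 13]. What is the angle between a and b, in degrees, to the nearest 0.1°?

a · b = 4·25 + (-17)·13 = 100 - 221 = -121
|a|² = 16 + 289 = 305,  |a| = √305 ≈ 17.464249
|b|² = 625 + 169 = 794,  |b| = √794 ≈ 28.178006
cos θ = -121 / (17.464249 · 28.178006) ≈ -0.24588
θ = arccos(-0.24588) ≈ 104.2°

104.2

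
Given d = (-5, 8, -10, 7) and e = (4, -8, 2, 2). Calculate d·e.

d · e = (-5)·4 + 8·(-8) + (-10)·2 + 7·2 = -20 - 64 - 20 + 14 = -90

-90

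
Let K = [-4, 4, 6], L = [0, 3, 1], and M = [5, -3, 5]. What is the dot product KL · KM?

48

KL = L − K = (4, -1, -5)
KM = M − K = (9, -7, -1)
KL · KM = 4·9 + (-1)·(-7) + (-5)·(-1) = 36 + 7 + 5 = 48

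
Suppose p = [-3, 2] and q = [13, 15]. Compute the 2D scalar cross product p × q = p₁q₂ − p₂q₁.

(-3)·15 - 2·13 = -45 - 26 = -71

-71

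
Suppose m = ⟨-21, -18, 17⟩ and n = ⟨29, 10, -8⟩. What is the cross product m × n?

i: (-18)·(-8) - 17·10 = 144 - 170 = -26
j: 17·29 - (-21)·(-8) = 493 - 168 = 325
k: (-21)·10 - (-18)·29 = -210 - (-522) = 312
m × n = (-26, 325, 312)

(-26, 325, 312)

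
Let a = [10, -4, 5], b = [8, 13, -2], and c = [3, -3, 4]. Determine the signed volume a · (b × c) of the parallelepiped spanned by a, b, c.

b × c:
i: 13·4 - (-2)·(-3) = 52 - 6 = 46
j: (-2)·3 - 8·4 = -6 - 32 = -38
k: 8·(-3) - 13·3 = -24 - 39 = -63
b × c = (46, -38, -63)
a · (b × c) = 10·46 + (-4)·(-38) + 5·(-63) = 460 + 152 - 315 = 297

297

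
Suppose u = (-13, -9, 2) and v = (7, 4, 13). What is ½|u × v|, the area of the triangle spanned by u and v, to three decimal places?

110.945

i: (-9)·13 - 2·4 = -117 - 8 = -125
j: 2·7 - (-13)·13 = 14 - (-169) = 183
k: (-13)·4 - (-9)·7 = -52 - (-63) = 11
u × v = (-125, 183, 11)
|u × v| = √((-125)² + 183² + 11²) = √49235 ≈ 221.8896
area = ½ · 221.8896 ≈ 110.945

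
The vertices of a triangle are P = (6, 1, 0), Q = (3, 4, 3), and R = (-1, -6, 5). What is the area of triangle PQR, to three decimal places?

PQ = (-3, 3, 3),  PR = (-7, -7, 5)
i: 3·5 - 3·(-7) = 15 - (-21) = 36
j: 3·(-7) - (-3)·5 = -21 - (-15) = -6
k: (-3)·(-7) - 3·(-7) = 21 - (-21) = 42
PQ × PR = (36, -6, 42)
|PQ × PR| = √3096 ≈ 55.6417
area = ½ · 55.6417 ≈ 27.821

27.821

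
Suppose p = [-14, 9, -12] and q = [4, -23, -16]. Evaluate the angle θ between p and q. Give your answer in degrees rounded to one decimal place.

97.0

p · q = (-14)·4 + 9·(-23) + (-12)·(-16) = -56 - 207 + 192 = -71
|p|² = 196 + 81 + 144 = 421,  |p| = √421 ≈ 20.518285
|q|² = 16 + 529 + 256 = 801,  |q| = √801 ≈ 28.301943
cos θ = -71 / (20.518285 · 28.301943) ≈ -0.12226
θ = arccos(-0.12226) ≈ 97.0°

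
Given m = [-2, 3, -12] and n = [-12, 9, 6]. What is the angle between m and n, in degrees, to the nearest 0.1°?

m · n = (-2)·(-12) + 3·9 + (-12)·6 = 24 + 27 - 72 = -21
|m|² = 4 + 9 + 144 = 157,  |m| = √157 ≈ 12.529964
|n|² = 144 + 81 + 36 = 261,  |n| = √261 ≈ 16.155494
cos θ = -21 / (12.529964 · 16.155494) ≈ -0.10374
θ = arccos(-0.10374) ≈ 96.0°

96.0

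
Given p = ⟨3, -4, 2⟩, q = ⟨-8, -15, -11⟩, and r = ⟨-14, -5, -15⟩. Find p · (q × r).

34

q × r:
i: (-15)·(-15) - (-11)·(-5) = 225 - 55 = 170
j: (-11)·(-14) - (-8)·(-15) = 154 - 120 = 34
k: (-8)·(-5) - (-15)·(-14) = 40 - 210 = -170
q × r = (170, 34, -170)
p · (q × r) = 3·170 + (-4)·34 + 2·(-170) = 510 - 136 - 340 = 34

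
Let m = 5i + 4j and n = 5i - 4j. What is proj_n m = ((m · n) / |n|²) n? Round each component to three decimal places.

m · n = 5·5 + 4·(-4) = 25 - 16 = 9
|n|² = 25 + 16 = 41
proj_n m = (9/41) · (5, -4) ≈ (1.098, -0.878)

(1.098, -0.878)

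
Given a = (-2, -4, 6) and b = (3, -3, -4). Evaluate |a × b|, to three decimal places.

39.749

i: (-4)·(-4) - 6·(-3) = 16 - (-18) = 34
j: 6·3 - (-2)·(-4) = 18 - 8 = 10
k: (-2)·(-3) - (-4)·3 = 6 - (-12) = 18
a × b = (34, 10, 18)
|a × b| = √(34² + 10² + 18²) = √1580 ≈ 39.7492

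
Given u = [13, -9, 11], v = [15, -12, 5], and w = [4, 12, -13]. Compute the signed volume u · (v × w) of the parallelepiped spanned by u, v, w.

v × w:
i: (-12)·(-13) - 5·12 = 156 - 60 = 96
j: 5·4 - 15·(-13) = 20 - (-195) = 215
k: 15·12 - (-12)·4 = 180 - (-48) = 228
v × w = (96, 215, 228)
u · (v × w) = 13·96 + (-9)·215 + 11·228 = 1248 - 1935 + 2508 = 1821

1821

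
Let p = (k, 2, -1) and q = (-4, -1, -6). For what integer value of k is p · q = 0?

1

p · q = k·(-4) + 2·(-1) + (-1)·(-6) = 4 - 4k
Set equal to 0: -4k = -4, so k = 1.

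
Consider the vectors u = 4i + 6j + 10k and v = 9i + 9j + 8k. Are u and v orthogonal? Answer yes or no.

u · v = 4·9 + 6·9 + 10·8 = 36 + 54 + 80 = 170
Nonzero, so the vectors are not orthogonal.

no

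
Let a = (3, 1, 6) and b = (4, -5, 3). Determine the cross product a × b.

i: 1·3 - 6·(-5) = 3 - (-30) = 33
j: 6·4 - 3·3 = 24 - 9 = 15
k: 3·(-5) - 1·4 = -15 - 4 = -19
a × b = (33, 15, -19)

(33, 15, -19)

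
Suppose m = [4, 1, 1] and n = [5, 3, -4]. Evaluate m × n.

i: 1·(-4) - 1·3 = -4 - 3 = -7
j: 1·5 - 4·(-4) = 5 - (-16) = 21
k: 4·3 - 1·5 = 12 - 5 = 7
m × n = (-7, 21, 7)

(-7, 21, 7)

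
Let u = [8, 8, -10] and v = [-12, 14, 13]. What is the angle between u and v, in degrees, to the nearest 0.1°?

109.6

u · v = 8·(-12) + 8·14 + (-10)·13 = -96 + 112 - 130 = -114
|u|² = 64 + 64 + 100 = 228,  |u| = √228 ≈ 15.099669
|v|² = 144 + 196 + 169 = 509,  |v| = √509 ≈ 22.561028
cos θ = -114 / (15.099669 · 22.561028) ≈ -0.33464
θ = arccos(-0.33464) ≈ 109.6°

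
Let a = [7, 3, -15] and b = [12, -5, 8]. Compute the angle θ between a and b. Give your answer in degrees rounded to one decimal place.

101.5

a · b = 7·12 + 3·(-5) + (-15)·8 = 84 - 15 - 120 = -51
|a|² = 49 + 9 + 225 = 283,  |a| = √283 ≈ 16.822604
|b|² = 144 + 25 + 64 = 233,  |b| = √233 ≈ 15.264338
cos θ = -51 / (16.822604 · 15.264338) ≈ -0.19861
θ = arccos(-0.19861) ≈ 101.5°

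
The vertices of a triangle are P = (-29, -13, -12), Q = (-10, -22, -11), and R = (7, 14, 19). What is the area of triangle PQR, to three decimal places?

PQ = (19, -9, 1),  PR = (36, 27, 31)
i: (-9)·31 - 1·27 = -279 - 27 = -306
j: 1·36 - 19·31 = 36 - 589 = -553
k: 19·27 - (-9)·36 = 513 - (-324) = 837
PQ × PR = (-306, -553, 837)
|PQ × PR| = √1100014 ≈ 1048.8155
area = ½ · 1048.8155 ≈ 524.408

524.408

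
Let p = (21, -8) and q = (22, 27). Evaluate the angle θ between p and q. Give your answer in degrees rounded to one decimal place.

p · q = 21·22 + (-8)·27 = 462 - 216 = 246
|p|² = 441 + 64 = 505,  |p| = √505 ≈ 22.472205
|q|² = 484 + 729 = 1213,  |q| = √1213 ≈ 34.828150
cos θ = 246 / (22.472205 · 34.828150) ≈ 0.31431
θ = arccos(0.31431) ≈ 71.7°

71.7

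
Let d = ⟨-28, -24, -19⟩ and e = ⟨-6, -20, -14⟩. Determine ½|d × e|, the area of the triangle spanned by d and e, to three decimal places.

251.135

i: (-24)·(-14) - (-19)·(-20) = 336 - 380 = -44
j: (-19)·(-6) - (-28)·(-14) = 114 - 392 = -278
k: (-28)·(-20) - (-24)·(-6) = 560 - 144 = 416
d × e = (-44, -278, 416)
|d × e| = √((-44)² + (-278)² + 416²) = √252276 ≈ 502.2708
area = ½ · 502.2708 ≈ 251.135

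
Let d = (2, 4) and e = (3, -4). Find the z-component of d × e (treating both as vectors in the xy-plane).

-20

2·(-4) - 4·3 = -8 - 12 = -20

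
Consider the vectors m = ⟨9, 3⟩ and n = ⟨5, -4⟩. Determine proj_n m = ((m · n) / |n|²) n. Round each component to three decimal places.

(4.024, -3.220)

m · n = 9·5 + 3·(-4) = 45 - 12 = 33
|n|² = 25 + 16 = 41
proj_n m = (33/41) · (5, -4) ≈ (4.024, -3.220)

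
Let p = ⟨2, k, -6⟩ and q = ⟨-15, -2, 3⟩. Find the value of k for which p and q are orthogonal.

p · q = 2·(-15) + k·(-2) + (-6)·3 = -48 - 2k
Set equal to 0: -2k = 48, so k = -24.

-24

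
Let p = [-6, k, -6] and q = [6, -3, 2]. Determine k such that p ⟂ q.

-16

p · q = (-6)·6 + k·(-3) + (-6)·2 = -48 - 3k
Set equal to 0: -3k = 48, so k = -16.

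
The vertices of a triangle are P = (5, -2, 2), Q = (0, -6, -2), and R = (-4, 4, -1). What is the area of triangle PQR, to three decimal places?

PQ = (-5, -4, -4),  PR = (-9, 6, -3)
i: (-4)·(-3) - (-4)·6 = 12 - (-24) = 36
j: (-4)·(-9) - (-5)·(-3) = 36 - 15 = 21
k: (-5)·6 - (-4)·(-9) = -30 - 36 = -66
PQ × PR = (36, 21, -66)
|PQ × PR| = √6093 ≈ 78.0577
area = ½ · 78.0577 ≈ 39.029

39.029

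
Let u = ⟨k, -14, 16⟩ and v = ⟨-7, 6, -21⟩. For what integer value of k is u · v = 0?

-60

u · v = k·(-7) + (-14)·6 + 16·(-21) = -420 - 7k
Set equal to 0: -7k = 420, so k = -60.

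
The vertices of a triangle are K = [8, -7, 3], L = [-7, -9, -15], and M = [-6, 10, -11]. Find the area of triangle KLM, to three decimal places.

219.891

KL = (-15, -2, -18),  KM = (-14, 17, -14)
i: (-2)·(-14) - (-18)·17 = 28 - (-306) = 334
j: (-18)·(-14) - (-15)·(-14) = 252 - 210 = 42
k: (-15)·17 - (-2)·(-14) = -255 - 28 = -283
KL × KM = (334, 42, -283)
|KL × KM| = √193409 ≈ 439.7829
area = ½ · 439.7829 ≈ 219.891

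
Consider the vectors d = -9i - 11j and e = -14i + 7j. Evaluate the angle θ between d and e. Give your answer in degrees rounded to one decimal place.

d · e = (-9)·(-14) + (-11)·7 = 126 - 77 = 49
|d|² = 81 + 121 = 202,  |d| = √202 ≈ 14.212670
|e|² = 196 + 49 = 245,  |e| = √245 ≈ 15.652476
cos θ = 49 / (14.212670 · 15.652476) ≈ 0.22026
θ = arccos(0.22026) ≈ 77.3°

77.3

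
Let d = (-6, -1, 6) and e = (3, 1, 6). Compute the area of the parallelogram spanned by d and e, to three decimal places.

55.399

i: (-1)·6 - 6·1 = -6 - 6 = -12
j: 6·3 - (-6)·6 = 18 - (-36) = 54
k: (-6)·1 - (-1)·3 = -6 - (-3) = -3
d × e = (-12, 54, -3)
|d × e| = √((-12)² + 54² + (-3)²) = √3069 ≈ 55.3986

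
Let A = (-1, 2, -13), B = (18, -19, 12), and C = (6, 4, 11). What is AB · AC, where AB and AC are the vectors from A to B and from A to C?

AB = B − A = (19, -21, 25)
AC = C − A = (7, 2, 24)
AB · AC = 19·7 + (-21)·2 + 25·24 = 133 - 42 + 600 = 691

691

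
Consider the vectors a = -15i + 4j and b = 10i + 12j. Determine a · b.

a · b = (-15)·10 + 4·12 = -150 + 48 = -102

-102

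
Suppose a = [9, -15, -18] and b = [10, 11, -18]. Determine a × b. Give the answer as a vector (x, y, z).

i: (-15)·(-18) - (-18)·11 = 270 - (-198) = 468
j: (-18)·10 - 9·(-18) = -180 - (-162) = -18
k: 9·11 - (-15)·10 = 99 - (-150) = 249
a × b = (468, -18, 249)

(468, -18, 249)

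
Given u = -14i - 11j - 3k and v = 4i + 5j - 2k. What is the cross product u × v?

i: (-11)·(-2) - (-3)·5 = 22 - (-15) = 37
j: (-3)·4 - (-14)·(-2) = -12 - 28 = -40
k: (-14)·5 - (-11)·4 = -70 - (-44) = -26
u × v = (37, -40, -26)

(37, -40, -26)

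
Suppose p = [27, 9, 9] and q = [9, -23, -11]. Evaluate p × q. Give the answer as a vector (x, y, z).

(108, 378, -702)

i: 9·(-11) - 9·(-23) = -99 - (-207) = 108
j: 9·9 - 27·(-11) = 81 - (-297) = 378
k: 27·(-23) - 9·9 = -621 - 81 = -702
p × q = (108, 378, -702)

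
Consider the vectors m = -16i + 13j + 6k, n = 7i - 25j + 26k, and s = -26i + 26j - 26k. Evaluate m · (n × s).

-8814

n × s:
i: (-25)·(-26) - 26·26 = 650 - 676 = -26
j: 26·(-26) - 7·(-26) = -676 - (-182) = -494
k: 7·26 - (-25)·(-26) = 182 - 650 = -468
n × s = (-26, -494, -468)
m · (n × s) = (-16)·(-26) + 13·(-494) + 6·(-468) = 416 - 6422 - 2808 = -8814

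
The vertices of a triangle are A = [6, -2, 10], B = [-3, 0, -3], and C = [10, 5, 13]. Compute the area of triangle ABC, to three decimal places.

AB = (-9, 2, -13),  AC = (4, 7, 3)
i: 2·3 - (-13)·7 = 6 - (-91) = 97
j: (-13)·4 - (-9)·3 = -52 - (-27) = -25
k: (-9)·7 - 2·4 = -63 - 8 = -71
AB × AC = (97, -25, -71)
|AB × AC| = √15075 ≈ 122.7803
area = ½ · 122.7803 ≈ 61.390

61.390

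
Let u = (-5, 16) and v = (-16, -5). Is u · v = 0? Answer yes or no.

yes

u · v = (-5)·(-16) + 16·(-5) = 80 - 80 = 0
Zero, so the vectors are orthogonal.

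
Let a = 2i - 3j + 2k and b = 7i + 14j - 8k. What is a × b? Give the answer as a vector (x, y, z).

(-4, 30, 49)

i: (-3)·(-8) - 2·14 = 24 - 28 = -4
j: 2·7 - 2·(-8) = 14 - (-16) = 30
k: 2·14 - (-3)·7 = 28 - (-21) = 49
a × b = (-4, 30, 49)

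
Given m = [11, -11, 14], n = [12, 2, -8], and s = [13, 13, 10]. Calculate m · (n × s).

n × s:
i: 2·10 - (-8)·13 = 20 - (-104) = 124
j: (-8)·13 - 12·10 = -104 - 120 = -224
k: 12·13 - 2·13 = 156 - 26 = 130
n × s = (124, -224, 130)
m · (n × s) = 11·124 + (-11)·(-224) + 14·130 = 1364 + 2464 + 1820 = 5648

5648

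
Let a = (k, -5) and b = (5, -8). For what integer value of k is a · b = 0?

a · b = k·5 + (-5)·(-8) = 40 + 5k
Set equal to 0: 5k = -40, so k = -8.

-8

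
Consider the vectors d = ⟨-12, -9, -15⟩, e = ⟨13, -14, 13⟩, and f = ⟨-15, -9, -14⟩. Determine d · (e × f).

1266

e × f:
i: (-14)·(-14) - 13·(-9) = 196 - (-117) = 313
j: 13·(-15) - 13·(-14) = -195 - (-182) = -13
k: 13·(-9) - (-14)·(-15) = -117 - 210 = -327
e × f = (313, -13, -327)
d · (e × f) = (-12)·313 + (-9)·(-13) + (-15)·(-327) = -3756 + 117 + 4905 = 1266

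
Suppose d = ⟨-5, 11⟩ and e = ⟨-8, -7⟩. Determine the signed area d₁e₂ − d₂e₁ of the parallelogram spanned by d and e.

123

(-5)·(-7) - 11·(-8) = 35 - (-88) = 123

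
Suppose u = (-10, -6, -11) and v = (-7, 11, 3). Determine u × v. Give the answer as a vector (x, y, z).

(103, 107, -152)

i: (-6)·3 - (-11)·11 = -18 - (-121) = 103
j: (-11)·(-7) - (-10)·3 = 77 - (-30) = 107
k: (-10)·11 - (-6)·(-7) = -110 - 42 = -152
u × v = (103, 107, -152)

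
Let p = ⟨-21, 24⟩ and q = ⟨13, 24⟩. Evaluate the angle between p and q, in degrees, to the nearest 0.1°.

p · q = (-21)·13 + 24·24 = -273 + 576 = 303
|p|² = 441 + 576 = 1017,  |p| = √1017 ≈ 31.890437
|q|² = 169 + 576 = 745,  |q| = √745 ≈ 27.294688
cos θ = 303 / (31.890437 · 27.294688) ≈ 0.34810
θ = arccos(0.34810) ≈ 69.6°

69.6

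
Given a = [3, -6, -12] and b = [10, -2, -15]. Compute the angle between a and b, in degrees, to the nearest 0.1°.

27.1

a · b = 3·10 + (-6)·(-2) + (-12)·(-15) = 30 + 12 + 180 = 222
|a|² = 9 + 36 + 144 = 189,  |a| = √189 ≈ 13.747727
|b|² = 100 + 4 + 225 = 329,  |b| = √329 ≈ 18.138357
cos θ = 222 / (13.747727 · 18.138357) ≈ 0.89027
θ = arccos(0.89027) ≈ 27.1°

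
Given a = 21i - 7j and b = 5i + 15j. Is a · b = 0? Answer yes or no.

a · b = 21·5 + (-7)·15 = 105 - 105 = 0
Zero, so the vectors are orthogonal.

yes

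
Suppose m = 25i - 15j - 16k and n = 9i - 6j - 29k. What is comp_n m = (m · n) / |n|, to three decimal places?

25.168

m · n = 25·9 + (-15)·(-6) + (-16)·(-29) = 225 + 90 + 464 = 779
|n| = √(81 + 36 + 841) = √958 ≈ 30.9516
comp_n m = 779 / √958 ≈ 25.168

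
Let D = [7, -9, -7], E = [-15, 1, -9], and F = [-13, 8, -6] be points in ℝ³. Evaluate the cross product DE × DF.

(44, 62, -174)

DE = (-22, 10, -2)
DF = (-20, 17, 1)
i: 10·1 - (-2)·17 = 10 - (-34) = 44
j: (-2)·(-20) - (-22)·1 = 40 - (-22) = 62
k: (-22)·17 - 10·(-20) = -374 - (-200) = -174
DE × DF = (44, 62, -174)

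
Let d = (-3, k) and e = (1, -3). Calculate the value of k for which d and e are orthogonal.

d · e = (-3)·1 + k·(-3) = -3 - 3k
Set equal to 0: -3k = 3, so k = -1.

-1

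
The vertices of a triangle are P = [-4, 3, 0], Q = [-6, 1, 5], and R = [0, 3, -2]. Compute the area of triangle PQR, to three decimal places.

PQ = (-2, -2, 5),  PR = (4, 0, -2)
i: (-2)·(-2) - 5·0 = 4 - 0 = 4
j: 5·4 - (-2)·(-2) = 20 - 4 = 16
k: (-2)·0 - (-2)·4 = 0 - (-8) = 8
PQ × PR = (4, 16, 8)
|PQ × PR| = √336 ≈ 18.3303
area = ½ · 18.3303 ≈ 9.165

9.165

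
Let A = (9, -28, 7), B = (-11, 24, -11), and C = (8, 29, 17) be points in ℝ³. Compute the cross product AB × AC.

(1546, 218, -1088)

AB = (-20, 52, -18)
AC = (-1, 57, 10)
i: 52·10 - (-18)·57 = 520 - (-1026) = 1546
j: (-18)·(-1) - (-20)·10 = 18 - (-200) = 218
k: (-20)·57 - 52·(-1) = -1140 - (-52) = -1088
AB × AC = (1546, 218, -1088)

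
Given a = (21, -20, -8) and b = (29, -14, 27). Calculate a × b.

(-652, -799, 286)

i: (-20)·27 - (-8)·(-14) = -540 - 112 = -652
j: (-8)·29 - 21·27 = -232 - 567 = -799
k: 21·(-14) - (-20)·29 = -294 - (-580) = 286
a × b = (-652, -799, 286)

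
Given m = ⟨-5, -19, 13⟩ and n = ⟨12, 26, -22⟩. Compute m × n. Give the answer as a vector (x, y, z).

(80, 46, 98)

i: (-19)·(-22) - 13·26 = 418 - 338 = 80
j: 13·12 - (-5)·(-22) = 156 - 110 = 46
k: (-5)·26 - (-19)·12 = -130 - (-228) = 98
m × n = (80, 46, 98)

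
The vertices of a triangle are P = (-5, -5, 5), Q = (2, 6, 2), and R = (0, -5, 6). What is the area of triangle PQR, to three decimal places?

PQ = (7, 11, -3),  PR = (5, 0, 1)
i: 11·1 - (-3)·0 = 11 - 0 = 11
j: (-3)·5 - 7·1 = -15 - 7 = -22
k: 7·0 - 11·5 = 0 - 55 = -55
PQ × PR = (11, -22, -55)
|PQ × PR| = √3630 ≈ 60.2495
area = ½ · 60.2495 ≈ 30.125

30.125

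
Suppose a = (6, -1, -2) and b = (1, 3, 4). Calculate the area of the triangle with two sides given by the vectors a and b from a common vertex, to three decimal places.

i: (-1)·4 - (-2)·3 = -4 - (-6) = 2
j: (-2)·1 - 6·4 = -2 - 24 = -26
k: 6·3 - (-1)·1 = 18 - (-1) = 19
a × b = (2, -26, 19)
|a × b| = √(2² + (-26)² + 19²) = √1041 ≈ 32.2645
area = ½ · 32.2645 ≈ 16.132

16.132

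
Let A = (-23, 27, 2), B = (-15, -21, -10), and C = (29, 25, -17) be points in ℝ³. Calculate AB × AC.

(888, -472, 2480)

AB = (8, -48, -12)
AC = (52, -2, -19)
i: (-48)·(-19) - (-12)·(-2) = 912 - 24 = 888
j: (-12)·52 - 8·(-19) = -624 - (-152) = -472
k: 8·(-2) - (-48)·52 = -16 - (-2496) = 2480
AB × AC = (888, -472, 2480)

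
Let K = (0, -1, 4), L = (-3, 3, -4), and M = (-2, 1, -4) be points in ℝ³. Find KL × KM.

(-16, -8, 2)

KL = (-3, 4, -8)
KM = (-2, 2, -8)
i: 4·(-8) - (-8)·2 = -32 - (-16) = -16
j: (-8)·(-2) - (-3)·(-8) = 16 - 24 = -8
k: (-3)·2 - 4·(-2) = -6 - (-8) = 2
KL × KM = (-16, -8, 2)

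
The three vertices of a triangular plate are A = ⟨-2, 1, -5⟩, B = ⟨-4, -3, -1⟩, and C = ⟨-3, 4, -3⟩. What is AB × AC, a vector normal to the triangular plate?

AB = (-2, -4, 4)
AC = (-1, 3, 2)
i: (-4)·2 - 4·3 = -8 - 12 = -20
j: 4·(-1) - (-2)·2 = -4 - (-4) = 0
k: (-2)·3 - (-4)·(-1) = -6 - 4 = -10
AB × AC = (-20, 0, -10)

(-20, 0, -10)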